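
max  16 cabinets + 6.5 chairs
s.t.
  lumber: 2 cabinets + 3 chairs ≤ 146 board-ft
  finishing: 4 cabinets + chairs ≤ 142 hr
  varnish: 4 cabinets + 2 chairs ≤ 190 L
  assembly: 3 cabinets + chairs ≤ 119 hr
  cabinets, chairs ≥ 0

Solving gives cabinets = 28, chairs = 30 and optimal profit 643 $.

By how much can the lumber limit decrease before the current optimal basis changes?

75

Binding constraints: lumber, finishing. The basis is B = [[2,3],[4,1]] with det -10.
Per unit decrease in lumber, x* moves by d = (0.1, -0.4).
The basis stays optimal until chairs reaches 0; allowable decrease = 75 board-ft.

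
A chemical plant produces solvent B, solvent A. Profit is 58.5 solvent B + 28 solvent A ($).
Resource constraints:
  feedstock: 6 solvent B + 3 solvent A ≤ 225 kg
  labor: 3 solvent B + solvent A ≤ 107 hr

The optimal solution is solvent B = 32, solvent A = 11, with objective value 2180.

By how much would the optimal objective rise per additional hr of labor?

Check each constraint at x*: feedstock 225/225 (tight); labor 107/107 (tight).
Dual feasibility on the basic columns requires 6·y_feedstock + 3·y_labor = 58.5, 3·y_feedstock + 1·y_labor = 28.
→ y_feedstock = 8.5 and y_labor = 2.5.
Shadow price of labor = 2.5.

2.5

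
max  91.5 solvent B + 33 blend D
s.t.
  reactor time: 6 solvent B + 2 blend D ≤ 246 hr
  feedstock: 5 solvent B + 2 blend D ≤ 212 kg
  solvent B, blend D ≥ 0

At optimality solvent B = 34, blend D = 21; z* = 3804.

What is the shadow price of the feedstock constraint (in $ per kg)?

7.5

Both reactor time and feedstock are binding at x*.
The binding rows give the dual system: 6·y_reactor time + 5·y_feedstock = 91.5 and 2·y_reactor time + 2·y_feedstock = 33.
Solving: y_reactor time = 9, y_feedstock = 7.5.
Shadow price of feedstock = 7.5.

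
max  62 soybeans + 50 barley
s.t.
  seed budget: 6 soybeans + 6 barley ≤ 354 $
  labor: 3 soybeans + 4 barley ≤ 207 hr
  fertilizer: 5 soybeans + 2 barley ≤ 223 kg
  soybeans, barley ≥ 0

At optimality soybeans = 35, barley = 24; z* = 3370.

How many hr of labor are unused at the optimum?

labor used = 3·35 + 4·24 = 201; slack = 207 − 201 = 6.

6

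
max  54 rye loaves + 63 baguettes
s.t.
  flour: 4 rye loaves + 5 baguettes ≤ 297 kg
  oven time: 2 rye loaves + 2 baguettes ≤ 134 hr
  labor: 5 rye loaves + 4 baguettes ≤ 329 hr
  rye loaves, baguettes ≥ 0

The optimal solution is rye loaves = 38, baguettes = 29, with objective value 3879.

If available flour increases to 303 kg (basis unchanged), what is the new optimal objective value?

Binding: flour and oven time. Non-binding: labor (23 unused).
Since labor is not tight, its dual is 0.
From A_Bᵀ y = c: 4·y_flour + 2·y_oven time = 54; 5·y_flour + 2·y_oven time = 63.
Solving: y_flour = 9, y_oven time = 9.
Δz = y_flour·Δb = 9 × (6) = 54, so new z* = 3879 + 54 = 3933.

3933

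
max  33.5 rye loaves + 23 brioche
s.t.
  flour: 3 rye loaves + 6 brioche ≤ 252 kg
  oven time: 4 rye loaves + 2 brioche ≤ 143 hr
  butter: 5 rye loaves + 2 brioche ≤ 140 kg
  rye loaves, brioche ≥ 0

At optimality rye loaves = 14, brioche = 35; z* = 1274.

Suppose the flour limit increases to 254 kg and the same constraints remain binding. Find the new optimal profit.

1278

At the optimum: flour uses 252 of 252 (binding); oven time uses 126 of 143 (slack = 17); butter uses 140 of 140 (binding).
Slack constraints have shadow price 0 (complementary slackness).
The binding rows give the dual system: 3·y_flour + 5·y_butter = 33.5 and 6·y_flour + 2·y_butter = 23.
Solving: y_flour = 2, y_butter = 5.5.
Δz = y_flour·Δb = 2 × (2) = 4, so new z* = 1274 + 4 = 1278.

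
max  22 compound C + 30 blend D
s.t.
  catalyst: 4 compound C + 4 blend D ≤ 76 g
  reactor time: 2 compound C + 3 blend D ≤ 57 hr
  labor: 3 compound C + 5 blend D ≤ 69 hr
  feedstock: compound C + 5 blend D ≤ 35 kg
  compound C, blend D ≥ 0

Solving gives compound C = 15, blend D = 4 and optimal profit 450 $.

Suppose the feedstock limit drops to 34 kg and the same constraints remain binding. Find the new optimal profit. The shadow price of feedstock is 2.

448

Δb = -1, so new z* = 450 + (2)·(-1) = 450 − 2 = 448.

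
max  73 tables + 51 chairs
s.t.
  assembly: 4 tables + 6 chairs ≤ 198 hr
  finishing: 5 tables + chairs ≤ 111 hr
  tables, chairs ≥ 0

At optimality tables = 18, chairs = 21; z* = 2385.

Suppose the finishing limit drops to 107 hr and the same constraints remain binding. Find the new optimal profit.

Both assembly and finishing are binding at x*.
From A_Bᵀ y = c: 4·y_assembly + 5·y_finishing = 73; 6·y_assembly + 1·y_finishing = 51.
This yields shadow prices y_assembly = 7, y_finishing = 9.
Δz = y_finishing·Δb = 9 × (-4) = -36, so new z* = 2385 − 36 = 2349.

2349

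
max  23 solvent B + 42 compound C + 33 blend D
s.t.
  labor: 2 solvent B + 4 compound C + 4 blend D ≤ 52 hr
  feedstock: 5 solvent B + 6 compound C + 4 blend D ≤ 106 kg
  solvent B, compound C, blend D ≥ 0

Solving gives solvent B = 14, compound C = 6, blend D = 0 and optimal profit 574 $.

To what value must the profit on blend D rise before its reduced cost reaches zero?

At the optimum: labor uses 52 of 52 (binding); feedstock uses 106 of 106 (binding).
The binding rows give the dual system: 2·y_labor + 5·y_feedstock = 23 and 4·y_labor + 6·y_feedstock = 42.
→ y_labor = 9 and y_feedstock = 1.
blend D enters the basis when its profit ≥ yᵀa₃ = 9·4 + 1·4 = 40.

40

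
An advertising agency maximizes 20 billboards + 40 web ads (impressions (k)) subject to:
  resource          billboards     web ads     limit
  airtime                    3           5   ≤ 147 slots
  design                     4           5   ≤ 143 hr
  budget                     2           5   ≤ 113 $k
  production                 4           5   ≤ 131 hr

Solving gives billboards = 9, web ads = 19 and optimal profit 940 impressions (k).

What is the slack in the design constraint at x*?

12

design used = 4·9 + 5·19 = 131; slack = 143 − 131 = 12.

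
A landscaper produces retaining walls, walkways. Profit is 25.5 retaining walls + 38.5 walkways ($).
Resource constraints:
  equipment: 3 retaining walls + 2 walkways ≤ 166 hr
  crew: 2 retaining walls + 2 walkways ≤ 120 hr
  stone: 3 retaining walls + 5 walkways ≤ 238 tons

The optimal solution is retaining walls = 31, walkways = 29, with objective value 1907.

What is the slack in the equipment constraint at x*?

15

equipment used = 3·31 + 2·29 = 151; slack = 166 − 151 = 15.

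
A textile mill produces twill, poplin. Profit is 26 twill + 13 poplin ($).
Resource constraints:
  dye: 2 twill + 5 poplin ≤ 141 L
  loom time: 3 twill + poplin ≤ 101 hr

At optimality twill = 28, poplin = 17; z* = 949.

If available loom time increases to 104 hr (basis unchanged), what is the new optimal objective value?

973

Both dye and loom time are binding at x*.
Dual feasibility on the basic columns requires 2·y_dye + 3·y_loom time = 26, 5·y_dye + 1·y_loom time = 13.
Solving: y_dye = 1, y_loom time = 8.
Δz = y_loom time·Δb = 8 × (3) = 24, so new z* = 949 + 24 = 973.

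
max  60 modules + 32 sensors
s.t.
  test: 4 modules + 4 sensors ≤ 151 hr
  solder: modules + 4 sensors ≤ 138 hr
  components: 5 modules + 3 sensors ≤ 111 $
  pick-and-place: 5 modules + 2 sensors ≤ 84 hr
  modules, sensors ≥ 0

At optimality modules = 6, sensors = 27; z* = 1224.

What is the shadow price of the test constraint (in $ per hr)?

0

Check each constraint at x*: test 132/151 (slack 19); solder 114/138 (slack 24); components 111/111 (tight); pick-and-place 84/84 (tight).
Since test, solder are not tight, their duals are 0.
The binding rows give the dual system: 5·y_components + 5·y_pick-and-place = 60 and 3·y_components + 2·y_pick-and-place = 32.
This yields shadow prices y_components = 8, y_pick-and-place = 4.
Shadow price of test = 0.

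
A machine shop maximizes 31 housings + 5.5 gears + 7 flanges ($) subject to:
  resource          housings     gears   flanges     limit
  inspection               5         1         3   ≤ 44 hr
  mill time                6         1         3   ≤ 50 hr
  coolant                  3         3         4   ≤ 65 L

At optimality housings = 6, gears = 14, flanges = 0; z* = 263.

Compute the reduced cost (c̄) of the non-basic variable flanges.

-9.5

Binding: inspection and mill time. Non-binding: coolant (5 unused).
Slack constraints have shadow price 0 (complementary slackness).
The binding rows give the dual system: 5·y_inspection + 6·y_mill time = 31 and 1·y_inspection + 1·y_mill time = 5.5.
Solving: y_inspection = 2, y_mill time = 3.5.
Reduced cost of flanges: c₃ − yᵀa₃ = 7 − (2·3 + 3.5·3) = 7 − 16.5 = -9.5.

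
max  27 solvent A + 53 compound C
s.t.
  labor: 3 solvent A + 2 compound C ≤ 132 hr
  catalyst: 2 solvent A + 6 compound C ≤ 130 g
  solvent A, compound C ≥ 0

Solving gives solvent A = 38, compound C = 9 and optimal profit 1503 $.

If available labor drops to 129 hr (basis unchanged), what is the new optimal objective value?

1491

Both labor and catalyst are binding at x*.
Dual feasibility on the basic columns requires 3·y_labor + 2·y_catalyst = 27, 2·y_labor + 6·y_catalyst = 53.
Solving: y_labor = 4, y_catalyst = 7.5.
Δz = y_labor·Δb = 4 × (-3) = -12, so new z* = 1503 − 12 = 1491.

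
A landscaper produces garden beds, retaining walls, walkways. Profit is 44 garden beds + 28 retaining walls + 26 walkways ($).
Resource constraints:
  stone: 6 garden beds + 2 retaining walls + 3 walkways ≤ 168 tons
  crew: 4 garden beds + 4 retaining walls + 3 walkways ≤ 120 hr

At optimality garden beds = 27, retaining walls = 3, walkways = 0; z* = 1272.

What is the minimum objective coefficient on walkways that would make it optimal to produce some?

27

Check each constraint at x*: stone 168/168 (tight); crew 120/120 (tight).
The binding rows give the dual system: 6·y_stone + 4·y_crew = 44 and 2·y_stone + 4·y_crew = 28.
→ y_stone = 4 and y_crew = 5.
walkways enters the basis when its profit ≥ yᵀa₃ = 4·3 + 5·3 = 27.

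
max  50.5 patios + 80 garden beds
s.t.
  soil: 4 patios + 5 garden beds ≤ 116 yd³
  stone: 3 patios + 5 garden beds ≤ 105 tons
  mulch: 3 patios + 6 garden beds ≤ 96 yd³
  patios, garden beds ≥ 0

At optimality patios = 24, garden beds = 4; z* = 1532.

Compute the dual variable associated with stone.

0

Binding: soil and mulch. Non-binding: stone (13 unused).
Slack constraints have shadow price 0 (complementary slackness).
Dual feasibility on the basic columns requires 4·y_soil + 3·y_mulch = 50.5, 5·y_soil + 6·y_mulch = 80.
Solving: y_soil = 7, y_mulch = 7.5.
Shadow price of stone = 0.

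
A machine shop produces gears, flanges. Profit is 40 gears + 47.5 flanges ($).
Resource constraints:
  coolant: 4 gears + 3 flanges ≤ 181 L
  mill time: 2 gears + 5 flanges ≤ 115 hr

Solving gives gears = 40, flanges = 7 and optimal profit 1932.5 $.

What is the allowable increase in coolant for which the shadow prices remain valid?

49

Binding constraints: coolant, mill time. The basis is B = [[4,3],[2,5]] with det 14.
Per unit increase in coolant, x* moves by d = (0.3571, -0.1429).
The basis stays optimal until flanges reaches 0; allowable increase = 49 L.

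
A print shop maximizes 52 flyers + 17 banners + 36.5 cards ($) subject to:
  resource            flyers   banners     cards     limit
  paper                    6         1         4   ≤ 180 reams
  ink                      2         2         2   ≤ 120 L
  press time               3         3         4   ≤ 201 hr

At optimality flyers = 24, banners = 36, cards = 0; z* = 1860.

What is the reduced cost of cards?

-1.5

Binding: paper and ink. Non-binding: press time (21 unused).
Since press time is not tight, its dual is 0.
The binding rows give the dual system: 6·y_paper + 2·y_ink = 52 and 1·y_paper + 2·y_ink = 17.
Solving: y_paper = 7, y_ink = 5.
Reduced cost of cards: c₃ − yᵀa₃ = 36.5 − (7·4 + 5·2) = 36.5 − 38 = -1.5.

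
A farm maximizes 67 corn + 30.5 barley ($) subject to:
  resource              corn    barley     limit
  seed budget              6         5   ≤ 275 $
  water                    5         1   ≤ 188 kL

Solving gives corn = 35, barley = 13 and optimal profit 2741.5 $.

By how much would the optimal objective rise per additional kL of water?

Both seed budget and water are binding at x*.
From A_Bᵀ y = c: 6·y_seed budget + 5·y_water = 67; 5·y_seed budget + 1·y_water = 30.5.
Solving: y_seed budget = 4.5, y_water = 8.
Shadow price of water = 8.

8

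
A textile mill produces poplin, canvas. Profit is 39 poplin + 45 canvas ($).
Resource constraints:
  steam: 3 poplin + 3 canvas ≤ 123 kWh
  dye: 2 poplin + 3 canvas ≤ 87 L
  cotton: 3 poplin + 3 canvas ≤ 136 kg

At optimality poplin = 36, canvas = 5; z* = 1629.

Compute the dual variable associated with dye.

Check each constraint at x*: steam 123/123 (tight); dye 87/87 (tight); cotton 123/136 (slack 13).
Since cotton is not tight, its dual is 0.
From A_Bᵀ y = c: 3·y_steam + 2·y_dye = 39; 3·y_steam + 3·y_dye = 45.
→ y_steam = 9 and y_dye = 6.
Shadow price of dye = 6.

6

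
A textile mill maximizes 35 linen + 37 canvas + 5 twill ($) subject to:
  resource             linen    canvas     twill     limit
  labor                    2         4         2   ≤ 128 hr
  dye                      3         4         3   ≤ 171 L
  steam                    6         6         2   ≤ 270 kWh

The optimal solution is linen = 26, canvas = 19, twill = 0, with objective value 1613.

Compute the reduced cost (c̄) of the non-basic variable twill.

-8

Binding: labor and steam. Non-binding: dye (17 unused).
Since dye is not tight, its dual is 0.
The binding rows give the dual system: 2·y_labor + 6·y_steam = 35 and 4·y_labor + 6·y_steam = 37.
Solving: y_labor = 1, y_steam = 5.5.
Reduced cost of twill: c₃ − yᵀa₃ = 5 − (1·2 + 5.5·2) = 5 − 13 = -8.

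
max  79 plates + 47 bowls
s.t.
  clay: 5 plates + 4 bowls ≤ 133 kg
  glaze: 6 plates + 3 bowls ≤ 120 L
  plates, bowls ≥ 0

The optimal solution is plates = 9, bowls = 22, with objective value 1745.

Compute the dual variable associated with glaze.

9

Check each constraint at x*: clay 133/133 (tight); glaze 120/120 (tight).
The binding rows give the dual system: 5·y_clay + 6·y_glaze = 79 and 4·y_clay + 3·y_glaze = 47.
This yields shadow prices y_clay = 5, y_glaze = 9.
Shadow price of glaze = 9.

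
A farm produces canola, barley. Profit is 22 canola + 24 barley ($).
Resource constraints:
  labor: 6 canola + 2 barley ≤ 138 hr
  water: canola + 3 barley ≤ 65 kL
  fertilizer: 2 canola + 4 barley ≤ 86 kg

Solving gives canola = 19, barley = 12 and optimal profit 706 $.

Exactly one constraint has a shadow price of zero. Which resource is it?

water

labor: 138/138 (binding)
water: 55/65 (slack 10)
fertilizer: 86/86 (binding)
By complementary slackness, a constraint with positive slack has shadow price 0 → water.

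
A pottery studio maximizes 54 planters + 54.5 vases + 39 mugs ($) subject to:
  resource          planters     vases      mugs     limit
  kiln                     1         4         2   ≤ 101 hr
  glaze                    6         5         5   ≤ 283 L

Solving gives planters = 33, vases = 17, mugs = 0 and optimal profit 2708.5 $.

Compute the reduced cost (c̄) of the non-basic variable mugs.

-9.5

At the optimum: kiln uses 101 of 101 (binding); glaze uses 283 of 283 (binding).
Dual feasibility on the basic columns requires 1·y_kiln + 6·y_glaze = 54, 4·y_kiln + 5·y_glaze = 54.5.
→ y_kiln = 3 and y_glaze = 8.5.
Reduced cost of mugs: c₃ − yᵀa₃ = 39 − (3·2 + 8.5·5) = 39 − 48.5 = -9.5.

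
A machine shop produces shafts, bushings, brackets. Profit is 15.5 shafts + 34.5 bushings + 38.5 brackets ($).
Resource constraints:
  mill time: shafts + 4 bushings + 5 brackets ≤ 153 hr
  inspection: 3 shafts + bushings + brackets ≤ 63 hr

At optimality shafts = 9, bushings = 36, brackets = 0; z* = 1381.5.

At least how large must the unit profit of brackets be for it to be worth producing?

42.5

At the optimum: mill time uses 153 of 153 (binding); inspection uses 63 of 63 (binding).
Dual feasibility on the basic columns requires 1·y_mill time + 3·y_inspection = 15.5, 4·y_mill time + 1·y_inspection = 34.5.
This yields shadow prices y_mill time = 8, y_inspection = 2.5.
brackets enters the basis when its profit ≥ yᵀa₃ = 8·5 + 2.5·1 = 42.5.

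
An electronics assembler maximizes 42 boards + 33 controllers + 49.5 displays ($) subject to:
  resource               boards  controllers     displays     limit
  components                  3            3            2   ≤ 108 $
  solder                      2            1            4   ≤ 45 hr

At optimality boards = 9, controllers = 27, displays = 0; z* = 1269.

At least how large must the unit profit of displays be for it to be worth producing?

At the optimum: components uses 108 of 108 (binding); solder uses 45 of 45 (binding).
Dual feasibility on the basic columns requires 3·y_components + 2·y_solder = 42, 3·y_components + 1·y_solder = 33.
→ y_components = 8 and y_solder = 9.
displays enters the basis when its profit ≥ yᵀa₃ = 8·2 + 9·4 = 52.

52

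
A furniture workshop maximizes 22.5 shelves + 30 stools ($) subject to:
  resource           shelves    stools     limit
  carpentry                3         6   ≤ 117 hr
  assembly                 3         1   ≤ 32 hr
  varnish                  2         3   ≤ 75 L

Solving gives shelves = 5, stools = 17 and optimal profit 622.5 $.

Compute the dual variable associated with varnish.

0

Check each constraint at x*: carpentry 117/117 (tight); assembly 32/32 (tight); varnish 61/75 (slack 14).
Since varnish is not tight, its dual is 0.
From A_Bᵀ y = c: 3·y_carpentry + 3·y_assembly = 22.5; 6·y_carpentry + 1·y_assembly = 30.
This yields shadow prices y_carpentry = 4.5, y_assembly = 3.
Shadow price of varnish = 0.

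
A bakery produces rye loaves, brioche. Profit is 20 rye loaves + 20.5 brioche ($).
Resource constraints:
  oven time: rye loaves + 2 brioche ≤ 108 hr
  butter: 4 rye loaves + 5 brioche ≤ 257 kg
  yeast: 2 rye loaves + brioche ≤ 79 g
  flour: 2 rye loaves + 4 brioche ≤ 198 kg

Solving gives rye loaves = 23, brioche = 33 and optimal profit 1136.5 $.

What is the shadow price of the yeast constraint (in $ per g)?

3

Check each constraint at x*: oven time 89/108 (slack 19); butter 257/257 (tight); yeast 79/79 (tight); flour 178/198 (slack 20).
By complementary slackness, y = 0 for the non-binding constraints.
From A_Bᵀ y = c: 4·y_butter + 2·y_yeast = 20; 5·y_butter + 1·y_yeast = 20.5.
Solving: y_butter = 3.5, y_yeast = 3.
Shadow price of yeast = 3.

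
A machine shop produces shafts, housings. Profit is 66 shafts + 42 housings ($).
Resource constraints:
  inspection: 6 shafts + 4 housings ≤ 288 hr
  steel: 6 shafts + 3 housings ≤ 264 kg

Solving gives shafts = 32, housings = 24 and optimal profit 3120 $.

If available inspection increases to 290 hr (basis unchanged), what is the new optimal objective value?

3138

At the optimum: inspection uses 288 of 288 (binding); steel uses 264 of 264 (binding).
From A_Bᵀ y = c: 6·y_inspection + 6·y_steel = 66; 4·y_inspection + 3·y_steel = 42.
Solving: y_inspection = 9, y_steel = 2.
Δz = y_inspection·Δb = 9 × (2) = 18, so new z* = 3120 + 18 = 3138.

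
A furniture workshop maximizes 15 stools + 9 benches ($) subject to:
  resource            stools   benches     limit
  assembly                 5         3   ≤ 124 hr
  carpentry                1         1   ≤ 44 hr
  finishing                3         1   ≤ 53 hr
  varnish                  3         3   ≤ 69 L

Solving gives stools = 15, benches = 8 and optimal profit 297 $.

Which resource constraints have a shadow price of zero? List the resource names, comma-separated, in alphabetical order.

assembly, carpentry

assembly: 99/124 (slack 25)
carpentry: 23/44 (slack 21)
finishing: 53/53 (binding)
varnish: 69/69 (binding)
By complementary slackness, a constraint with positive slack has shadow price 0 → assembly, carpentry.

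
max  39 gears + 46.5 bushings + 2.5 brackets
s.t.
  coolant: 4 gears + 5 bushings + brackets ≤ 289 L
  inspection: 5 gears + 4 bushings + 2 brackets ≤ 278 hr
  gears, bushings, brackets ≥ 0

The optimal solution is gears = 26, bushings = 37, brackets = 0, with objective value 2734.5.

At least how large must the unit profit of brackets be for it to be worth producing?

At the optimum: coolant uses 289 of 289 (binding); inspection uses 278 of 278 (binding).
The binding rows give the dual system: 4·y_coolant + 5·y_inspection = 39 and 5·y_coolant + 4·y_inspection = 46.5.
Solving: y_coolant = 8.5, y_inspection = 1.
brackets enters the basis when its profit ≥ yᵀa₃ = 8.5·1 + 1·2 = 10.5.

10.5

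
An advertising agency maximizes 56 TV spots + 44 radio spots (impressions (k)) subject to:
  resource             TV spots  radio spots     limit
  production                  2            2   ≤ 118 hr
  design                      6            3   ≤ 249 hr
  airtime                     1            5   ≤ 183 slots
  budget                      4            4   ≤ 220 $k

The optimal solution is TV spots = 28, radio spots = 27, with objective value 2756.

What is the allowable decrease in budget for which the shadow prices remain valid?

Binding constraints: design, budget. The basis is B = [[6,3],[4,4]] with det 12.
Per unit decrease in budget, x* moves by d = (0.25, -0.5).
The basis stays optimal until radio spots reaches 0; allowable decrease = 54 $k.

54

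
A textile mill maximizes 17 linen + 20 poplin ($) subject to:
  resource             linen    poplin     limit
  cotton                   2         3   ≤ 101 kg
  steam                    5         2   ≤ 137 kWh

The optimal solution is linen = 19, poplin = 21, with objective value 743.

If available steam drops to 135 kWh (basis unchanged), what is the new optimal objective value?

741

Both cotton and steam are binding at x*.
The binding rows give the dual system: 2·y_cotton + 5·y_steam = 17 and 3·y_cotton + 2·y_steam = 20.
→ y_cotton = 6 and y_steam = 1.
Δz = y_steam·Δb = 1 × (-2) = -2, so new z* = 743 − 2 = 741.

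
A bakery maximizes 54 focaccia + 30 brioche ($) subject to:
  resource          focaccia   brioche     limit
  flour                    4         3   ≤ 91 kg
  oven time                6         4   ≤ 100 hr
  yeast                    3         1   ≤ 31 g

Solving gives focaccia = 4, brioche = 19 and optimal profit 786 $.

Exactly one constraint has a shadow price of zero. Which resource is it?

flour: 73/91 (slack 18)
oven time: 100/100 (binding)
yeast: 31/31 (binding)
By complementary slackness, a constraint with positive slack has shadow price 0 → flour.

flour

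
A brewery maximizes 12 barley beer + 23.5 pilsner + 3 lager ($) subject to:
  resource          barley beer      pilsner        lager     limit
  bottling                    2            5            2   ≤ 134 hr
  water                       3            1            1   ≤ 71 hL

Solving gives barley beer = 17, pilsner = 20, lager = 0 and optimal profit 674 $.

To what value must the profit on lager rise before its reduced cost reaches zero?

Check each constraint at x*: bottling 134/134 (tight); water 71/71 (tight).
The binding rows give the dual system: 2·y_bottling + 3·y_water = 12 and 5·y_bottling + 1·y_water = 23.5.
→ y_bottling = 4.5 and y_water = 1.
lager enters the basis when its profit ≥ yᵀa₃ = 4.5·2 + 1·1 = 10.

10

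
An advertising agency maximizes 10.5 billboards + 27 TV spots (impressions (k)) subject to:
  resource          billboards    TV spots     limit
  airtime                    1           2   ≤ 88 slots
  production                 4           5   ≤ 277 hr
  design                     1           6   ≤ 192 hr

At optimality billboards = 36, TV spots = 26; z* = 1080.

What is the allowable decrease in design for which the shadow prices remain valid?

4

Binding constraints: airtime, design. The basis is B = [[1,2],[1,6]] with det 4.
Per unit decrease in design, x* moves by d = (0.5, -0.25).
The basis stays optimal until production becomes binding; allowable decrease = 4 hr.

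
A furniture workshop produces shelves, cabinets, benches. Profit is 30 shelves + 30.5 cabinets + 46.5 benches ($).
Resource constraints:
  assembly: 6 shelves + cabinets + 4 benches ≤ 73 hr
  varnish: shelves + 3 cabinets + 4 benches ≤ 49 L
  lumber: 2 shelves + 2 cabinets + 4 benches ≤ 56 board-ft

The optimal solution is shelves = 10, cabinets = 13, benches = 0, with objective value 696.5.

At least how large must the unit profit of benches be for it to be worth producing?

Check each constraint at x*: assembly 73/73 (tight); varnish 49/49 (tight); lumber 46/56 (slack 10).
Slack constraints have shadow price 0 (complementary slackness).
The binding rows give the dual system: 6·y_assembly + 1·y_varnish = 30 and 1·y_assembly + 3·y_varnish = 30.5.
Solving: y_assembly = 3.5, y_varnish = 9.
benches enters the basis when its profit ≥ yᵀa₃ = 3.5·4 + 9·4 = 50.

50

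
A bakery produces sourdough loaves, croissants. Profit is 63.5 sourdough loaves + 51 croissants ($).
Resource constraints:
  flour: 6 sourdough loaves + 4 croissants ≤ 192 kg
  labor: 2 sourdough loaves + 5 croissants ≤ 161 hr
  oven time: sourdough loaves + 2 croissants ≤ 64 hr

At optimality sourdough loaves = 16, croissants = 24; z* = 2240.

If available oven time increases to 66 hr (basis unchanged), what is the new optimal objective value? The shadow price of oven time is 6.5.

Δb = 2, so new z* = 2240 + (6.5)·(2) = 2240 + 13 = 2253.

2253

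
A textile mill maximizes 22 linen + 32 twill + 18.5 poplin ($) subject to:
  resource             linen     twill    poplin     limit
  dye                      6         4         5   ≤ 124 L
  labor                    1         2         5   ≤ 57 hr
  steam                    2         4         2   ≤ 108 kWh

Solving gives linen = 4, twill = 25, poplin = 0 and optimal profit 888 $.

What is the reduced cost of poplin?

Binding: dye and steam. Non-binding: labor (3 unused).
By complementary slackness, y = 0 for the non-binding constraint.
From A_Bᵀ y = c: 6·y_dye + 2·y_steam = 22; 4·y_dye + 4·y_steam = 32.
Solving: y_dye = 1.5, y_steam = 6.5.
Reduced cost of poplin: c₃ − yᵀa₃ = 18.5 − (1.5·5 + 6.5·2) = 18.5 − 20.5 = -2.

-2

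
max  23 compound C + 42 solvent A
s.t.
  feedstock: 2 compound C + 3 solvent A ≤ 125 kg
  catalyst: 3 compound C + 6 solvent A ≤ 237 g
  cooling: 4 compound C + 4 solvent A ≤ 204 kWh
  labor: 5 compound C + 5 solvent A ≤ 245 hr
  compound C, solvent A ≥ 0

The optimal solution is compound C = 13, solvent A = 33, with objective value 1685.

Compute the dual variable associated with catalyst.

Binding: feedstock and catalyst. Non-binding: cooling (20 unused), labor (15 unused).
Since cooling, labor are not tight, their duals are 0.
From A_Bᵀ y = c: 2·y_feedstock + 3·y_catalyst = 23; 3·y_feedstock + 6·y_catalyst = 42.
→ y_feedstock = 4 and y_catalyst = 5.
Shadow price of catalyst = 5.

5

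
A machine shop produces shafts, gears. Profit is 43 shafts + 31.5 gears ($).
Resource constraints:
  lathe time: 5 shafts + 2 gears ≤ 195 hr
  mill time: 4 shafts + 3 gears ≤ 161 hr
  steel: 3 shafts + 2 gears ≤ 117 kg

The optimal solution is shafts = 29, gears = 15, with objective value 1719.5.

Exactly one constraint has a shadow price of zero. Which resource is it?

lathe time

lathe time: 175/195 (slack 20)
mill time: 161/161 (binding)
steel: 117/117 (binding)
By complementary slackness, a constraint with positive slack has shadow price 0 → lathe time.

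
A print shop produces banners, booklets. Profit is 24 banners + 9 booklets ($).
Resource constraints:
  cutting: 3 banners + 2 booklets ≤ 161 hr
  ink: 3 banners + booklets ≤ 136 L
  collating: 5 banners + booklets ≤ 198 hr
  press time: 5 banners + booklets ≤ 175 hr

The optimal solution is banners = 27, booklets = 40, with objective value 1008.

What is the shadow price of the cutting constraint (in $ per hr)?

At the optimum: cutting uses 161 of 161 (binding); ink uses 121 of 136 (slack = 15); collating uses 175 of 198 (slack = 23); press time uses 175 of 175 (binding).
By complementary slackness, y = 0 for the non-binding constraints.
The binding rows give the dual system: 3·y_cutting + 5·y_press time = 24 and 2·y_cutting + 1·y_press time = 9.
→ y_cutting = 3 and y_press time = 3.
Shadow price of cutting = 3.

3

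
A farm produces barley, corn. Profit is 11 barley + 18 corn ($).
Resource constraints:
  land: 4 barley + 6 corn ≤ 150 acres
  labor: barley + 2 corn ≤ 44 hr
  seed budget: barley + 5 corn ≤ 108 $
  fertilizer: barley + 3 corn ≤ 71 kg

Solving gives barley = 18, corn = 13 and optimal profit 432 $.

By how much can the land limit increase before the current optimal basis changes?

Binding constraints: land, labor. The basis is B = [[4,6],[1,2]] with det 2.
Per unit increase in land, x* moves by d = (1, -0.5).
The basis stays optimal until corn reaches 0; allowable increase = 26 acres.

26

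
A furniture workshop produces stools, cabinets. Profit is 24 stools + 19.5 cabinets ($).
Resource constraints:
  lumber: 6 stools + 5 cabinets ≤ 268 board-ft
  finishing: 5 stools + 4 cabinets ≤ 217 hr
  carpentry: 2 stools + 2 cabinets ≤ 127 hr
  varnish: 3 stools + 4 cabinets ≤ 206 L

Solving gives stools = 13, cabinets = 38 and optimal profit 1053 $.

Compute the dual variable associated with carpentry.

At the optimum: lumber uses 268 of 268 (binding); finishing uses 217 of 217 (binding); carpentry uses 102 of 127 (slack = 25); varnish uses 191 of 206 (slack = 15).
Since carpentry, varnish are not tight, their duals are 0.
From A_Bᵀ y = c: 6·y_lumber + 5·y_finishing = 24; 5·y_lumber + 4·y_finishing = 19.5.
This yields shadow prices y_lumber = 1.5, y_finishing = 3.
Shadow price of carpentry = 0.

0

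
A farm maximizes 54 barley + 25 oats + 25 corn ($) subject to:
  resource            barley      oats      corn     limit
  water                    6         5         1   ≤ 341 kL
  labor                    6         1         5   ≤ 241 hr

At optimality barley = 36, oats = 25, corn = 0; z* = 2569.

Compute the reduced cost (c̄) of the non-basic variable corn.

-4

Both water and labor are binding at x*.
The binding rows give the dual system: 6·y_water + 6·y_labor = 54 and 5·y_water + 1·y_labor = 25.
This yields shadow prices y_water = 4, y_labor = 5.
Reduced cost of corn: c₃ − yᵀa₃ = 25 − (4·1 + 5·5) = 25 − 29 = -4.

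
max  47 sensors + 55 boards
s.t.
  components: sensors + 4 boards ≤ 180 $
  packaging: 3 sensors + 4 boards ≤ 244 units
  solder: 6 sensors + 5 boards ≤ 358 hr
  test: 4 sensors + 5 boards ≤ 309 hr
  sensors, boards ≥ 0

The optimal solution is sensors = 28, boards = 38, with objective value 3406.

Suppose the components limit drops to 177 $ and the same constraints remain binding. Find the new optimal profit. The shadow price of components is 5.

3391

Δb = -3, so new z* = 3406 + (5)·(-3) = 3406 − 15 = 3391.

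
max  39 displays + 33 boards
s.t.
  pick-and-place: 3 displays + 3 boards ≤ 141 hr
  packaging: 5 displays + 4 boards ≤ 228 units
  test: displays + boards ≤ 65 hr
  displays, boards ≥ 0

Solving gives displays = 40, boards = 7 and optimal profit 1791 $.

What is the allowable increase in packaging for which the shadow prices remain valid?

7

Binding constraints: pick-and-place, packaging. The basis is B = [[3,3],[5,4]] with det -3.
Per unit increase in packaging, x* moves by d = (1, -1).
The basis stays optimal until boards reaches 0; allowable increase = 7 units.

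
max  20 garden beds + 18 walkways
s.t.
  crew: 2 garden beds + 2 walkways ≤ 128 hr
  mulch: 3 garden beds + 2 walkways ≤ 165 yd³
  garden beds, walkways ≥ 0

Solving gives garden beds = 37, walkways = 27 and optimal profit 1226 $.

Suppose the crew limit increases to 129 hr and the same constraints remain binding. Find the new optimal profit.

Check each constraint at x*: crew 128/128 (tight); mulch 165/165 (tight).
From A_Bᵀ y = c: 2·y_crew + 3·y_mulch = 20; 2·y_crew + 2·y_mulch = 18.
Solving: y_crew = 7, y_mulch = 2.
Δz = y_crew·Δb = 7 × (1) = 7, so new z* = 1226 + 7 = 1233.

1233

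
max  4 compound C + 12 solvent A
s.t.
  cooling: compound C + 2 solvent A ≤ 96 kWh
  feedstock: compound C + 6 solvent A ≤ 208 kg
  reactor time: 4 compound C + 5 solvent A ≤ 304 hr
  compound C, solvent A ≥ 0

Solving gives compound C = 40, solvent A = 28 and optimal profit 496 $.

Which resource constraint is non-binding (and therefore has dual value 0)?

cooling: 96/96 (binding)
feedstock: 208/208 (binding)
reactor time: 300/304 (slack 4)
By complementary slackness, a constraint with positive slack has shadow price 0 → reactor time.

reactor time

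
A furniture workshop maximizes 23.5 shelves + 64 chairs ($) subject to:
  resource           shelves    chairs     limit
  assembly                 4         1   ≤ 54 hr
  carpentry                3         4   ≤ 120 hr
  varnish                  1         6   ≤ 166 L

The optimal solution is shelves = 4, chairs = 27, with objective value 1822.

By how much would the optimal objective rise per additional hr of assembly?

Binding: carpentry and varnish. Non-binding: assembly (11 unused).
By complementary slackness, y = 0 for the non-binding constraint.
From A_Bᵀ y = c: 3·y_carpentry + 1·y_varnish = 23.5; 4·y_carpentry + 6·y_varnish = 64.
This yields shadow prices y_carpentry = 5.5, y_varnish = 7.
Shadow price of assembly = 0.

0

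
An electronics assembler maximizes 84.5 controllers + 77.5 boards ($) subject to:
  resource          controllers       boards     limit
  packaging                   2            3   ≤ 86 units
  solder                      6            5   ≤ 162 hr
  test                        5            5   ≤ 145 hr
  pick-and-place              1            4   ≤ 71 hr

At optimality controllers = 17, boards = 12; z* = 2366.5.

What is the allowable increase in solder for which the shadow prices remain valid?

Binding constraints: solder, test. The basis is B = [[6,5],[5,5]] with det 5.
Per unit increase in solder, x* moves by d = (1, -1).
The basis stays optimal until boards reaches 0; allowable increase = 12 hr.

12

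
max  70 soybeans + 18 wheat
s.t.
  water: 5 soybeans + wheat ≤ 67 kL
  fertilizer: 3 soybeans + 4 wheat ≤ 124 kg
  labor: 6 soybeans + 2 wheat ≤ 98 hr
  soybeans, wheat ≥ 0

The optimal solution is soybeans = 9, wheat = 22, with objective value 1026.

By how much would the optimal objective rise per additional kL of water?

Check each constraint at x*: water 67/67 (tight); fertilizer 115/124 (slack 9); labor 98/98 (tight).
By complementary slackness, y = 0 for the non-binding constraint.
Dual feasibility on the basic columns requires 5·y_water + 6·y_labor = 70, 1·y_water + 2·y_labor = 18.
This yields shadow prices y_water = 8, y_labor = 5.
Shadow price of water = 8.

8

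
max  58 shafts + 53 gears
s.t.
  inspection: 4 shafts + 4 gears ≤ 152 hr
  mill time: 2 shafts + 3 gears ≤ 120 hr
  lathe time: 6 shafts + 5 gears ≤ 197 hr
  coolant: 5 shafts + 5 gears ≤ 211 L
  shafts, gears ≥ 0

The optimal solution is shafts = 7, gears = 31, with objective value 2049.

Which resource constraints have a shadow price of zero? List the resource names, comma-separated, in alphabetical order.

coolant, mill time

inspection: 152/152 (binding)
mill time: 107/120 (slack 13)
lathe time: 197/197 (binding)
coolant: 190/211 (slack 21)
By complementary slackness, a constraint with positive slack has shadow price 0 → coolant, mill time.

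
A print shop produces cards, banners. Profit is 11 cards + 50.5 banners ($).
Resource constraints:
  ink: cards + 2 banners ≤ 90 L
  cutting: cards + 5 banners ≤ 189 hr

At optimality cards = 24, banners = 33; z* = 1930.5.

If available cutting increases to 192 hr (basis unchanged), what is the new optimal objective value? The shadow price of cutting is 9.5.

1959

Δb = 3, so new z* = 1930.5 + (9.5)·(3) = 1930.5 + 28.5 = 1959.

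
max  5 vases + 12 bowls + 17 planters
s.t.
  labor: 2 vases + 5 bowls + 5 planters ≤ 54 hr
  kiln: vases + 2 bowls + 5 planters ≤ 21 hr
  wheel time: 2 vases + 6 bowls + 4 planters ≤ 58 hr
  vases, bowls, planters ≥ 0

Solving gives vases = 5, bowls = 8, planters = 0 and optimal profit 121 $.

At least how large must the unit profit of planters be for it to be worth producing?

At the optimum: labor uses 50 of 54 (slack = 4); kiln uses 21 of 21 (binding); wheel time uses 58 of 58 (binding).
Since labor is not tight, its dual is 0.
Dual feasibility on the basic columns requires 1·y_kiln + 2·y_wheel time = 5, 2·y_kiln + 6·y_wheel time = 12.
This yields shadow prices y_kiln = 3, y_wheel time = 1.
planters enters the basis when its profit ≥ yᵀa₃ = 3·5 + 1·4 = 19.

19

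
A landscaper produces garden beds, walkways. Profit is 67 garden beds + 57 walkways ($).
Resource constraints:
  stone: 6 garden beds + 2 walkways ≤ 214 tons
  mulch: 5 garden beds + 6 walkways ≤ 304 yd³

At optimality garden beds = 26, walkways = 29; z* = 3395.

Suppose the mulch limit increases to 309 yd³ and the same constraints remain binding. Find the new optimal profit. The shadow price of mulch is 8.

3435

Δb = 5, so new z* = 3395 + (8)·(5) = 3395 + 40 = 3435.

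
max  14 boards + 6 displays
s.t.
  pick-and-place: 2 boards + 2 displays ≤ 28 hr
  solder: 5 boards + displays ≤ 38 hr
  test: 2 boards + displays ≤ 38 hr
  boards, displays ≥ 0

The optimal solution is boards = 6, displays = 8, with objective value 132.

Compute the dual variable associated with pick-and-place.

Binding: pick-and-place and solder. Non-binding: test (18 unused).
Since test is not tight, its dual is 0.
From A_Bᵀ y = c: 2·y_pick-and-place + 5·y_solder = 14; 2·y_pick-and-place + 1·y_solder = 6.
Solving: y_pick-and-place = 2, y_solder = 2.
Shadow price of pick-and-place = 2.

2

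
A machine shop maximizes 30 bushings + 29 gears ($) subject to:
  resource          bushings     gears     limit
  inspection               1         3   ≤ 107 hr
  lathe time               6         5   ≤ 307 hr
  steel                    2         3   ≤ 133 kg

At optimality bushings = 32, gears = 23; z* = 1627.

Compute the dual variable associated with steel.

Binding: lathe time and steel. Non-binding: inspection (6 unused).
Since inspection is not tight, its dual is 0.
The binding rows give the dual system: 6·y_lathe time + 2·y_steel = 30 and 5·y_lathe time + 3·y_steel = 29.
→ y_lathe time = 4 and y_steel = 3.
Shadow price of steel = 3.

3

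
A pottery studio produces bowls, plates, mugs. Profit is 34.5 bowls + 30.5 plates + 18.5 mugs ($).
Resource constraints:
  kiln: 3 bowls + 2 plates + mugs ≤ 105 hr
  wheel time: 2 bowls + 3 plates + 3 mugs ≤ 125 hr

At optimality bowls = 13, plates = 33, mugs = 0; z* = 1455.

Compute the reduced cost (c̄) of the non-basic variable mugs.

-3.5

At the optimum: kiln uses 105 of 105 (binding); wheel time uses 125 of 125 (binding).
From A_Bᵀ y = c: 3·y_kiln + 2·y_wheel time = 34.5; 2·y_kiln + 3·y_wheel time = 30.5.
Solving: y_kiln = 8.5, y_wheel time = 4.5.
Reduced cost of mugs: c₃ − yᵀa₃ = 18.5 − (8.5·1 + 4.5·3) = 18.5 − 22 = -3.5.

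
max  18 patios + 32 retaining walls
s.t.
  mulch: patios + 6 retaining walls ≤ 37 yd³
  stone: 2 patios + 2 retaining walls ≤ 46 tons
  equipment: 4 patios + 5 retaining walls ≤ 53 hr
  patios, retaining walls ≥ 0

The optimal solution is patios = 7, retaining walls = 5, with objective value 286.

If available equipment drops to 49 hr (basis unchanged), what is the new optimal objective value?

Binding: mulch and equipment. Non-binding: stone (22 unused).
By complementary slackness, y = 0 for the non-binding constraint.
From A_Bᵀ y = c: 1·y_mulch + 4·y_equipment = 18; 6·y_mulch + 5·y_equipment = 32.
This yields shadow prices y_mulch = 2, y_equipment = 4.
Δz = y_equipment·Δb = 4 × (-4) = -16, so new z* = 286 − 16 = 270.

270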